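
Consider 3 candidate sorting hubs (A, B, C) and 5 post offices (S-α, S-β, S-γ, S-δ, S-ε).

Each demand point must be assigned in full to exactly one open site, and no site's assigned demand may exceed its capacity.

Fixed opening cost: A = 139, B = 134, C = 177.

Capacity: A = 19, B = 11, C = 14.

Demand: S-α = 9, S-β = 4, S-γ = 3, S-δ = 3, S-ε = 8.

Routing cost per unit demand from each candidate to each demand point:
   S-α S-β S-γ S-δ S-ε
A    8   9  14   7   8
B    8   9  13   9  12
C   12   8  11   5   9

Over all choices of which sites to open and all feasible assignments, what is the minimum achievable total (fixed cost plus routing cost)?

Open {A, B}; cheapest assignment that respects the capacities:
  A (cap 19, load 18): S-β, S-γ, S-δ, S-ε — cost 4×9 + 3×14 + 3×7 + 8×8 = 163
  B (cap 11, load 9): S-α — cost 9×8 = 72
  Shipping 235, fixed 273 → total 508.
  Any other capacity-feasible assignment to {A, B} ships for at least 235.
Compare {A, C}: its best feasible assignment gives total 532.
Compare {A, B, C}: its best feasible assignment gives total 666.
Every other set of open sites that can feasibly serve all demand totals ≥ 532 even under its best assignment. Minimum: 508.

508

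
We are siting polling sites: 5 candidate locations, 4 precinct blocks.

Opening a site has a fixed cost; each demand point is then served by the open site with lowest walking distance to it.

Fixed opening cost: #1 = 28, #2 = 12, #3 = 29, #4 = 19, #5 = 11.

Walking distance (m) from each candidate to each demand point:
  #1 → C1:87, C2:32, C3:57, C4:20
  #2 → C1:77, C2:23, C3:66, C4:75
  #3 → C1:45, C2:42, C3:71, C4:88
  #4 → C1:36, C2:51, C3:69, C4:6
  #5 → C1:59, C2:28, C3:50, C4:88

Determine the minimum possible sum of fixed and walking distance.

Open {#4, #5}: assign each demand point to its cheapest open site.
  C1→#4 36, C2→#5 28, C3→#5 50, C4→#4 6
  walking distance 120, fixed 30 → total 150.
Compare {#2, #4, #5}: walking distance 115 + fixed 42 = 157.
Compare {#2, #4}: walking distance 131 + fixed 31 = 162.
Compare {#1, #4}: walking distance 131 + fixed 47 = 178.
All other subsets cost ≥ 157. Minimum total cost: 150.

150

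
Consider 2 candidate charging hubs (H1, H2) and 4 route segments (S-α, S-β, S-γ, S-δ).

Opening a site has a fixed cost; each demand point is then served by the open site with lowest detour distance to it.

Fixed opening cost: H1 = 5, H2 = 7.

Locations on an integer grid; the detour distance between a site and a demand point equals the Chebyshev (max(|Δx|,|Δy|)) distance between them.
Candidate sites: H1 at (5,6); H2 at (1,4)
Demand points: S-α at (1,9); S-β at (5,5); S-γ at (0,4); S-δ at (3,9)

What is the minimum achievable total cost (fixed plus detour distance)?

18

Open {H1}: assign each demand point to its cheapest open site.
  S-α→H1 4, S-β→H1 1, S-γ→H1 5, S-δ→H1 3
  detour distance 13, fixed 5 → total 18.
Compare {H1, H2}: detour distance 9 + fixed 12 = 21.
Compare {H2}: detour distance 15 + fixed 7 = 22.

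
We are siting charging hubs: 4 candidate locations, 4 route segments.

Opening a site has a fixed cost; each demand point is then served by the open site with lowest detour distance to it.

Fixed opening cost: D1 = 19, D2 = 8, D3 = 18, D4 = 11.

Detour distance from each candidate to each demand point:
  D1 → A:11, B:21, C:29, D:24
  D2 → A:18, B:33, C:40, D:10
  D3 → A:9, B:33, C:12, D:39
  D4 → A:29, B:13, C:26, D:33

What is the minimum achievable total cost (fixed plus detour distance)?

81

Open {D2, D3, D4}: assign each demand point to its cheapest open site.
  A→D3 9, B→D4 13, C→D3 12, D→D2 10
  detour distance 44, fixed 37 → total 81.
Compare {D2, D4}: detour distance 67 + fixed 19 = 86.
Compare {D2, D3}: detour distance 64 + fixed 26 = 90.
Compare {D3, D4}: detour distance 67 + fixed 29 = 96.
All other subsets cost ≥ 86. Minimum total cost: 81.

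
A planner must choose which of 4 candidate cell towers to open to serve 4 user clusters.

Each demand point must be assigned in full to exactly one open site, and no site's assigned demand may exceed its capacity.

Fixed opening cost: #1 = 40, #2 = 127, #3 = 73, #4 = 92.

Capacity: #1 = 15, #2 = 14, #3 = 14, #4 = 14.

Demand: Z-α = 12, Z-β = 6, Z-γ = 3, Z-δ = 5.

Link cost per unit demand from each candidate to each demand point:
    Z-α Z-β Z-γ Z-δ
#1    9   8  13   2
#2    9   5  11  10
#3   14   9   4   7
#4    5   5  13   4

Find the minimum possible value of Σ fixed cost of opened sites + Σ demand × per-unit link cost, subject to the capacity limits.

Open {#1, #4}; cheapest assignment that respects the capacities:
  #1 (cap 15, load 14): Z-β, Z-γ, Z-δ — cost 6×8 + 3×13 + 5×2 = 97
  #4 (cap 14, load 12): Z-α — cost 12×5 = 60
  Shipping 157, fixed 132 → total 289.
  Any other capacity-feasible assignment to {#1, #4} ships for at least 157.
Compare {#1, #3}: its best feasible assignment gives total 322.
Compare {#3, #4}: its best feasible assignment gives total 326.
Every other set of open sites that can feasibly serve all demand totals ≥ 322 even under its best assignment. Minimum: 289.

289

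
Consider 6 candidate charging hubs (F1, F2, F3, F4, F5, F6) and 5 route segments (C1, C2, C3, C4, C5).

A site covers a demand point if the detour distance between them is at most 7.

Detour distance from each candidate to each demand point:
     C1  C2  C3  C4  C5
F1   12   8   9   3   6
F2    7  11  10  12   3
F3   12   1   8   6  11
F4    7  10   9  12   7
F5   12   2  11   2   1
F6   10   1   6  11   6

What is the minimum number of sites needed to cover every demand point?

3

Coverage sets (demand points within 7 of each site):
  F1: {C4, C5}
  F2: {C1, C5}
  F3: {C2, C4}
  F4: {C1, C5}
  F5: {C2, C4, C5}
  F6: {C2, C3, C5}
No 2 sites suffice: every size-2 union leaves at least one demand point uncovered.
But {F1, F2, F6} covers everything, so the minimum is 3.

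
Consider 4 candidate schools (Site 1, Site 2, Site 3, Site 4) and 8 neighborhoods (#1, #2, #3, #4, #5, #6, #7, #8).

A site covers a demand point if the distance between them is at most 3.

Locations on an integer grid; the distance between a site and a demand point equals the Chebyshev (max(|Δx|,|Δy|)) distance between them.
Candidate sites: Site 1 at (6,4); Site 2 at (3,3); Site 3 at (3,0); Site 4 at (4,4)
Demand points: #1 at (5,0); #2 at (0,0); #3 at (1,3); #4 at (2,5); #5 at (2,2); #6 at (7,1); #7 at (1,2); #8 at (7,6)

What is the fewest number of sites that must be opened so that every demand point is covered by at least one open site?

Coverage sets (demand points within 3 of each site):
  Site 1: {#6, #8}
  Site 2: {#1, #2, #3, #4, #5, #7}
  Site 3: {#1, #2, #3, #5, #7}
  Site 4: {#3, #4, #5, #6, #7, #8}
No single site covers all 8 demand points.
But {Site 1, Site 2} covers everything, so the minimum is 2.

2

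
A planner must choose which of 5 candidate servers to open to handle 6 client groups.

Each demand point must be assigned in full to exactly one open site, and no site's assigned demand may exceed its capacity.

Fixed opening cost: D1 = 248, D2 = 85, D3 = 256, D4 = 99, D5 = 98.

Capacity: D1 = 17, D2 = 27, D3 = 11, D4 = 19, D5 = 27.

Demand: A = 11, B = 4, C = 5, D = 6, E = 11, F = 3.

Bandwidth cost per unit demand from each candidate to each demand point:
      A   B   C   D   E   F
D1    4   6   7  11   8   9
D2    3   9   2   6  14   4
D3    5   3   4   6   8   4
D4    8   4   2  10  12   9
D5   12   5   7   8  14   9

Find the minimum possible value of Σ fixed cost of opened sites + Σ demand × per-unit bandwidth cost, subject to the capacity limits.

Open {D2, D4}; cheapest assignment that respects the capacities:
  D2 (cap 27, load 25): A, C, D, F — cost 11×3 + 5×2 + 6×6 + 3×4 = 91
  D4 (cap 19, load 15): B, E — cost 4×4 + 11×12 = 148
  Shipping 239, fixed 184 → total 423.
  Any other capacity-feasible assignment to {D2, D4} ships for at least 239.
Compare {D2, D5}: its best feasible assignment gives total 448.
Compare {D2, D4, D5}: its best feasible assignment gives total 521.
Every other set of open sites that can feasibly serve all demand totals ≥ 448 even under its best assignment. Minimum: 423.

423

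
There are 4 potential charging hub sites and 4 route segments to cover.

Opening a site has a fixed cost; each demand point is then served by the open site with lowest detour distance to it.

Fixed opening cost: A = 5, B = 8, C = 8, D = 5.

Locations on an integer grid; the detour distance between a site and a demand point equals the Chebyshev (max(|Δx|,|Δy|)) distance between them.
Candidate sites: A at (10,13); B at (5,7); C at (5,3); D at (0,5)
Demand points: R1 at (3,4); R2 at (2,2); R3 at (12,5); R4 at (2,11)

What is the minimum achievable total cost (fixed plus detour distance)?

27

Open {B}: assign each demand point to its cheapest open site.
  R1→B 3, R2→B 5, R3→B 7, R4→B 4
  detour distance 19, fixed 8 → total 27.
Compare {C}: detour distance 20 + fixed 8 = 28.
Compare {D}: detour distance 24 + fixed 5 = 29.
Compare {A, D}: detour distance 20 + fixed 10 = 30.
All other subsets cost ≥ 28. Minimum total cost: 27.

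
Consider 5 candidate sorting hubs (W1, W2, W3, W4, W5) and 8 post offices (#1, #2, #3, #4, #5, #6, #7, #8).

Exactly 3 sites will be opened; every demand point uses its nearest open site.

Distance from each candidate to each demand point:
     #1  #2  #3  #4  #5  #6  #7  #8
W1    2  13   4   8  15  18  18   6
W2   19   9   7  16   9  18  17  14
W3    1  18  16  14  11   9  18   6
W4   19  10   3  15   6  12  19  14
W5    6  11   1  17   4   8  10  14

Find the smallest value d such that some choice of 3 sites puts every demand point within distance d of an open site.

10

Open {W1, W2, W5}.
  Farthest demand point is #7 at distance 10 (to W5); all others are ≤ 10.
With {W1, W4, W5} the worst case is 10.
With {W1, W3, W5} the worst case is 11.
No size-3 selection achieves below 10.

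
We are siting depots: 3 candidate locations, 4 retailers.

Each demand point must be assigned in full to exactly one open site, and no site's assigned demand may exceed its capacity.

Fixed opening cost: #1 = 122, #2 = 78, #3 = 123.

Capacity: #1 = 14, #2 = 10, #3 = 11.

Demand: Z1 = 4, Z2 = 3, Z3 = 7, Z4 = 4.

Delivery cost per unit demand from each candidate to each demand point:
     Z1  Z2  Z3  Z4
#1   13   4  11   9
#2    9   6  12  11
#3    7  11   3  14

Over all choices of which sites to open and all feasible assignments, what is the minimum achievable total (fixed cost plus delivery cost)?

Open {#2, #3}; cheapest assignment that respects the capacities:
  #2 (cap 10, load 7): Z2, Z4 — cost 3×6 + 4×11 = 62
  #3 (cap 11, load 11): Z1, Z3 — cost 4×7 + 7×3 = 49
  Shipping 111, fixed 201 → total 312.
  Any other capacity-feasible assignment to {#2, #3} ships for at least 111.
Compare {#1, #3}: its best feasible assignment gives total 342.
Compare {#1, #2}: its best feasible assignment gives total 361.
Every other set of open sites that can feasibly serve all demand totals ≥ 342 even under its best assignment. Minimum: 312.

312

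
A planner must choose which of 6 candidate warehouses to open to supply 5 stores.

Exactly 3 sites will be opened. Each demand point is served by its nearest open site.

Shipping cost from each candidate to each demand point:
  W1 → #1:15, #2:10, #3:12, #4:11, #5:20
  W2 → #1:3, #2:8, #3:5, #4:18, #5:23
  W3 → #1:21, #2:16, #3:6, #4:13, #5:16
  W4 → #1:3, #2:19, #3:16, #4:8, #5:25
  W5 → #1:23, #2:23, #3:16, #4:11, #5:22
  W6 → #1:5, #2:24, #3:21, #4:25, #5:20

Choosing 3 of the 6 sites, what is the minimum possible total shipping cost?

Open {W2, W3, W4}.
  #1→W2 3, #2→W2 8, #3→W2 5, #4→W4 8, #5→W3 16  ⇒ total 40.
Compare {W1, W2, W3}: total 43.
Compare {W1, W3, W4}: total 43.
No size-3 selection does better; minimum is 40.

40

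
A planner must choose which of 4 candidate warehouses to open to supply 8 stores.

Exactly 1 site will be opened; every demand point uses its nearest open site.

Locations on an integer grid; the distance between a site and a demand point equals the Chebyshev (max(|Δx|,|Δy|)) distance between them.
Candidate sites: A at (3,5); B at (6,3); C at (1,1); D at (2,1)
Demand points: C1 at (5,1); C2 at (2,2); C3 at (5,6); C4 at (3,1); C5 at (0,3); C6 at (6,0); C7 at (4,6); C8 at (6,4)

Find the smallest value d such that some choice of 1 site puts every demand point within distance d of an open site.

5

Open {A}.
  Farthest demand point is C6 at distance 5 (to A); all others are ≤ 5.
With {C} the worst case is 5.
With {D} the worst case is 5.
No size-1 selection achieves below 5.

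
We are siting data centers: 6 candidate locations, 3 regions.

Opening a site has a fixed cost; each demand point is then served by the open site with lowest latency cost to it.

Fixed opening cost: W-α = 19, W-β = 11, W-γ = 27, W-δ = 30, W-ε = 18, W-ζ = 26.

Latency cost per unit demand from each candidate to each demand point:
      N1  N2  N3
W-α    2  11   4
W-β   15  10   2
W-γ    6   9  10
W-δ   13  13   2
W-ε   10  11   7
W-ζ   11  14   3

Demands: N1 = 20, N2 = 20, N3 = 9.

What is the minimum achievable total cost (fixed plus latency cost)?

Open {W-α, W-β}: assign each demand point to its cheapest open site.
  N1→W-α 20×2=40, N2→W-β 20×10=200, N3→W-β 9×2=18
  latency cost 258, fixed 30 → total 288.
Compare {W-α, W-β, W-γ}: latency cost 238 + fixed 57 = 295.
Compare {W-α, W-γ}: latency cost 256 + fixed 46 = 302.
Compare {W-α, W-β, W-ε}: latency cost 258 + fixed 48 = 306.
All other subsets cost ≥ 295. Minimum total cost: 288.

288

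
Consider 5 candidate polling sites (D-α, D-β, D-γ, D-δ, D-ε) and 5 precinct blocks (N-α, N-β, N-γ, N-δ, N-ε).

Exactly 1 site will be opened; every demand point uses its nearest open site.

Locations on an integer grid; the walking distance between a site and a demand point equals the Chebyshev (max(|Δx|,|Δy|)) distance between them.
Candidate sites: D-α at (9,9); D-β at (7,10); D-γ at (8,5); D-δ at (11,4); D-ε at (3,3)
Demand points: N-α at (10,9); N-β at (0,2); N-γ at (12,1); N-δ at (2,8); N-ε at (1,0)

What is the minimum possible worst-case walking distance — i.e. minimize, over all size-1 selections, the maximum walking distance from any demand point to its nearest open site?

Open {D-γ}.
  Farthest demand point is N-β at walking distance 8 (to D-γ); all others are ≤ 8.
With {D-α} the worst case is 9.
With {D-ε} the worst case is 9.
No size-1 selection achieves below 8.

8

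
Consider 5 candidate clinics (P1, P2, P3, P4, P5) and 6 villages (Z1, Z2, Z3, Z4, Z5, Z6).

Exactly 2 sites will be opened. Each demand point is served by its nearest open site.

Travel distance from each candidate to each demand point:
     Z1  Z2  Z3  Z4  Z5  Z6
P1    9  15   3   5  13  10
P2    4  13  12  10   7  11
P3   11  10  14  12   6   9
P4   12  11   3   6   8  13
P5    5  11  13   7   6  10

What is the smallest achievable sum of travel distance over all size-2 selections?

40

Open {P1, P5}.
  Z1→P5 5, Z2→P5 11, Z3→P1 3, Z4→P1 5, Z5→P5 6, Z6→P1 10  ⇒ total 40.
Compare {P4, P5}: total 41.
Compare {P1, P2}: total 42.
No size-2 selection does better; minimum is 40.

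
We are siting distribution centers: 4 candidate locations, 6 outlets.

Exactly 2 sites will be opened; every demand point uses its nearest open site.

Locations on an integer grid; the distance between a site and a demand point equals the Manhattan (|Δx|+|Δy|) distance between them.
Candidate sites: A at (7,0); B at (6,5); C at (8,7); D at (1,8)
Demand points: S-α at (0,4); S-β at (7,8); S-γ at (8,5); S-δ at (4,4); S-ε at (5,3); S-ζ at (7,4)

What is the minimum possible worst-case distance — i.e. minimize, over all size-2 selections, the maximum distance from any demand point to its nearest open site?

5

Open {B, D}.
  Farthest demand point is S-α at distance 5 (to D); all others are ≤ 5.
With {A, B} the worst case is 7.
With {A, D} the worst case is 7.
No size-2 selection achieves below 5.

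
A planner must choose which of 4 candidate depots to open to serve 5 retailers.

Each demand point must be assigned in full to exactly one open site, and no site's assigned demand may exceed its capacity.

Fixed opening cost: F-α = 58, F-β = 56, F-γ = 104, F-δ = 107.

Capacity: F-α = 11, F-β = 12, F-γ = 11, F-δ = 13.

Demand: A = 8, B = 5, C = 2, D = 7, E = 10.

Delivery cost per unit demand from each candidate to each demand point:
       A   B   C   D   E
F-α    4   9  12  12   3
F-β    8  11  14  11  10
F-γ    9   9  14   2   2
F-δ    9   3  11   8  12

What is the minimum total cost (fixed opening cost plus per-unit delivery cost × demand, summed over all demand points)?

414

Open {F-α, F-β, F-δ}; cheapest assignment that respects the capacities:
  F-α (cap 11, load 10): E — cost 10×3 = 30
  F-β (cap 12, load 10): A, C — cost 8×8 + 2×14 = 92
  F-δ (cap 13, load 12): B, D — cost 5×3 + 7×8 = 71
  Shipping 193, fixed 221 → total 414.
  Any other capacity-feasible assignment to {F-α, F-β, F-δ} ships for at least 193.
Compare {F-α, F-γ, F-δ}: its best feasible assignment gives total 416.
Compare {F-α, F-β, F-γ}: its best feasible assignment gives total 426.
Every other set of open sites that can feasibly serve all demand totals ≥ 416 even under its best assignment. Minimum: 414.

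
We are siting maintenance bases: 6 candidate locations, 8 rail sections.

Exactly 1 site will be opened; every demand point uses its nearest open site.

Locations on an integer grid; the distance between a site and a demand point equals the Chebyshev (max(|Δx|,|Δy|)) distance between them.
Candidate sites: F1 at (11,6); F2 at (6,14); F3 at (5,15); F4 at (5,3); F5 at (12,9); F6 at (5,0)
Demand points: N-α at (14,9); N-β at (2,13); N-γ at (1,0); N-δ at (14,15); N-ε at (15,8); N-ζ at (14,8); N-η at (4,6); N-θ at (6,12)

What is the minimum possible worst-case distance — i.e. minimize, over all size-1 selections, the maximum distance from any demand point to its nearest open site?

10

Open {F1}.
  Farthest demand point is N-γ at distance 10 (to F1); all others are ≤ 10.
With {F5} the worst case is 11.
With {F4} the worst case is 12.
No size-1 selection achieves below 10.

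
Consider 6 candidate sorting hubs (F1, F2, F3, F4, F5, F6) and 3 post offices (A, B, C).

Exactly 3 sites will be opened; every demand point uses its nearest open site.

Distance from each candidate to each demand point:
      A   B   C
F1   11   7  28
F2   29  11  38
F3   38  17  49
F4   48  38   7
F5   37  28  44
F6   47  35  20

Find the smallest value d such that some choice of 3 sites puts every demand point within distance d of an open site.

Open {F1, F2, F4}.
  Farthest demand point is A at distance 11 (to F1); all others are ≤ 11.
With {F1, F3, F4} the worst case is 11.
With {F1, F4, F5} the worst case is 11.
No size-3 selection achieves below 11.

11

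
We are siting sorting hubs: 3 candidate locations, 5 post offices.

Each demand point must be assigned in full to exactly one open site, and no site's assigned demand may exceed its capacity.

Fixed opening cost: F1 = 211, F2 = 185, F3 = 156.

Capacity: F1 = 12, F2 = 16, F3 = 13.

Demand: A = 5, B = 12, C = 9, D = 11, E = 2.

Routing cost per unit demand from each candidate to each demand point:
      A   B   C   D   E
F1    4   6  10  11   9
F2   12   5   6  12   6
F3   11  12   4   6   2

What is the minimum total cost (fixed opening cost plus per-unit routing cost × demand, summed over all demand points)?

808

Open {F1, F2, F3}; cheapest assignment that respects the capacities:
  F1 (cap 12, load 12): B — cost 12×6 = 72
  F2 (cap 16, load 14): A, C — cost 5×12 + 9×6 = 114
  F3 (cap 13, load 13): D, E — cost 11×6 + 2×2 = 70
  Shipping 256, fixed 552 → total 808.
  Any other capacity-feasible assignment to {F1, F2, F3} ships for at least 256.
Total demand is 39 and no other set of sites has combined capacity ≥ 39, so {F1, F2, F3} is the only feasible choice of open sites. Minimum: 808.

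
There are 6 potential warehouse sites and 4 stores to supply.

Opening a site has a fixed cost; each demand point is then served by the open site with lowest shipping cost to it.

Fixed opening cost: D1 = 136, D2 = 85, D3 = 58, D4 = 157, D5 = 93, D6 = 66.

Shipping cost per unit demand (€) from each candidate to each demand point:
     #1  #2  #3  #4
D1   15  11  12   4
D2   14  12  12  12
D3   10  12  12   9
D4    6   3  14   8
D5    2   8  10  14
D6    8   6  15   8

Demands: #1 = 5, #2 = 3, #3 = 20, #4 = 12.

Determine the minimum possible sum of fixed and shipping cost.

483

Open {D5, D6}: assign each demand point to its cheapest open site.
  #1→D5 5×2=10, #2→D6 3×6=18, #3→D5 20×10=200, #4→D6 12×8=96
  shipping cost 324, fixed 159 → total 483.
Compare {D3}: shipping cost 434 + fixed 58 = 492.
Compare {D3, D5}: shipping cost 342 + fixed 151 = 493.
Compare {D5}: shipping cost 402 + fixed 93 = 495.
All other subsets cost ≥ 492. Minimum total cost: 483.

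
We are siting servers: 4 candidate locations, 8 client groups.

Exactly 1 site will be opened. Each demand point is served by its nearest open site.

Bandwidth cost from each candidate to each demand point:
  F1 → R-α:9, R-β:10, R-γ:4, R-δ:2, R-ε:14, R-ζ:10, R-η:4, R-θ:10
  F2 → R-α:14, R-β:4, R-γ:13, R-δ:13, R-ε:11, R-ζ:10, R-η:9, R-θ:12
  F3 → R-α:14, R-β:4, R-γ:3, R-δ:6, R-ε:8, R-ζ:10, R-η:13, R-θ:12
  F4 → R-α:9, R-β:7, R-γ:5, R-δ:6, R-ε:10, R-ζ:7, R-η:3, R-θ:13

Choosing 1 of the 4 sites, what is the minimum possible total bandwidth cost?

Open {F4}.
  R-α→F4 9, R-β→F4 7, R-γ→F4 5, R-δ→F4 6, R-ε→F4 10, R-ζ→F4 7, R-η→F4 3, R-θ→F4 13  ⇒ total 60.
Compare {F1}: total 63.
Compare {F3}: total 70.
No size-1 selection does better; minimum is 60.

60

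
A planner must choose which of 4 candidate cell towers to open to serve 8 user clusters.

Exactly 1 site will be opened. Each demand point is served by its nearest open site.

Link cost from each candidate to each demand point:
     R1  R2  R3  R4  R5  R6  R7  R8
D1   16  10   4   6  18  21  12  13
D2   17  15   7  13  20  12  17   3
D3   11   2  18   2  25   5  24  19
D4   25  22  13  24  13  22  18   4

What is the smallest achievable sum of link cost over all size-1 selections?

Open {D1}.
  R1→D1 16, R2→D1 10, R3→D1 4, R4→D1 6, R5→D1 18, R6→D1 21, R7→D1 12, R8→D1 13  ⇒ total 100.
Compare {D2}: total 104.
Compare {D3}: total 106.
No size-1 selection does better; minimum is 100.

100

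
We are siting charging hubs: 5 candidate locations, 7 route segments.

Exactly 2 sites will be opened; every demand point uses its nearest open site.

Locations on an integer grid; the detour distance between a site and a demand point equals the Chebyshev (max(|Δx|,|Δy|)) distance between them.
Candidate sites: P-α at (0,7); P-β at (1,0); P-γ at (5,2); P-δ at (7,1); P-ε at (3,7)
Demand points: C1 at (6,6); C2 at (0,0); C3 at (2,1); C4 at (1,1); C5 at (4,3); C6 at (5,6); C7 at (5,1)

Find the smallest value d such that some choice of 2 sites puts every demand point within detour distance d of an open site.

4

Open {P-β, P-γ}.
  Farthest demand point is C1 at detour distance 4 (to P-γ); all others are ≤ 4.
With {P-β, P-ε} the worst case is 4.
With {P-α, P-γ} the worst case is 5.
No size-2 selection achieves below 4.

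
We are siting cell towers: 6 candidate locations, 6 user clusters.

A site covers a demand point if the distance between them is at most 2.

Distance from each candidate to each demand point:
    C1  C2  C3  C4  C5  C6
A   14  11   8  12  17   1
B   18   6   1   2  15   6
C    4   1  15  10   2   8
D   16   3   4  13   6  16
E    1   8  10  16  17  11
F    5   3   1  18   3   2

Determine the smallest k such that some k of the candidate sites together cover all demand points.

4

Coverage sets (demand points within 2 of each site):
  A: {C6}
  B: {C3, C4}
  C: {C2, C5}
  D: {}
  E: {C1}
  F: {C3, C6}
No 3 sites suffice: every size-3 union leaves at least one demand point uncovered.
But {A, B, C, E} covers everything, so the minimum is 4.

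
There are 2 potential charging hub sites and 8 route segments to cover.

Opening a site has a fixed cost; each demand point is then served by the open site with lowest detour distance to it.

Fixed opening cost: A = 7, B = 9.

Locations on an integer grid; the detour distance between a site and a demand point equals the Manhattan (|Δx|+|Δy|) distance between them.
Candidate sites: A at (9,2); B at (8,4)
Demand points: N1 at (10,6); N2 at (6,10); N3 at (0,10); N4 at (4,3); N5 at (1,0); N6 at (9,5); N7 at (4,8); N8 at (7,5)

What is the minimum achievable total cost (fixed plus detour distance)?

63

Open {B}: assign each demand point to its cheapest open site.
  N1→B 4, N2→B 8, N3→B 14, N4→B 5, N5→B 11, N6→B 2, N7→B 8, N8→B 2
  detour distance 54, fixed 9 → total 63.
Compare {A, B}: detour distance 53 + fixed 16 = 69.
Compare {A}: detour distance 68 + fixed 7 = 75.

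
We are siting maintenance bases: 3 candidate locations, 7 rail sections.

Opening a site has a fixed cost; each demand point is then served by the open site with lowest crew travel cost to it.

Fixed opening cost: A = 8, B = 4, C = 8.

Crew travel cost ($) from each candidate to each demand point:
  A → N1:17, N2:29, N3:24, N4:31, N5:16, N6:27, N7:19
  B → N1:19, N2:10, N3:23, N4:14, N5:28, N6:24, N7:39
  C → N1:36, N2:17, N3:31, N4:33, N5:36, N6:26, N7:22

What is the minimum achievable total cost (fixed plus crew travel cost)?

135

Open {A, B}: assign each demand point to its cheapest open site.
  N1→A 17, N2→B 10, N3→B 23, N4→B 14, N5→A 16, N6→B 24, N7→A 19
  crew travel cost 123, fixed 12 → total 135.
Compare {A, B, C}: crew travel cost 123 + fixed 20 = 143.
Compare {B, C}: crew travel cost 140 + fixed 12 = 152.
Compare {B}: crew travel cost 157 + fixed 4 = 161.
All other subsets cost ≥ 143. Minimum total cost: 135.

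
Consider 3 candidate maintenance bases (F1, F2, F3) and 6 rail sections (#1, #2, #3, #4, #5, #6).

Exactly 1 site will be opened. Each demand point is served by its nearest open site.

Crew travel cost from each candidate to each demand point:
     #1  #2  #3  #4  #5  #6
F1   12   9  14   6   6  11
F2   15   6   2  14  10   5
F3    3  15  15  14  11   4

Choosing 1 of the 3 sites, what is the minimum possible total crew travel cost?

52

Open {F2}.
  #1→F2 15, #2→F2 6, #3→F2 2, #4→F2 14, #5→F2 10, #6→F2 5  ⇒ total 52.
Compare {F1}: total 58.
Compare {F3}: total 62.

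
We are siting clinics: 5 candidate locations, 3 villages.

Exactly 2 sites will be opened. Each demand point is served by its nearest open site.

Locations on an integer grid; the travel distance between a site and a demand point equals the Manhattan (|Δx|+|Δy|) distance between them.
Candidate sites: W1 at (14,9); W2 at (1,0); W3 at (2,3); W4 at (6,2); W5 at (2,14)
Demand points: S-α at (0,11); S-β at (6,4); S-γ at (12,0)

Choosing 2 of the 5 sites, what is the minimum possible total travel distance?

Open {W4, W5}.
  S-α→W5 5, S-β→W4 2, S-γ→W4 8  ⇒ total 15.
Compare {W3, W4}: total 20.
Compare {W2, W4}: total 22.
No size-2 selection does better; minimum is 15.

15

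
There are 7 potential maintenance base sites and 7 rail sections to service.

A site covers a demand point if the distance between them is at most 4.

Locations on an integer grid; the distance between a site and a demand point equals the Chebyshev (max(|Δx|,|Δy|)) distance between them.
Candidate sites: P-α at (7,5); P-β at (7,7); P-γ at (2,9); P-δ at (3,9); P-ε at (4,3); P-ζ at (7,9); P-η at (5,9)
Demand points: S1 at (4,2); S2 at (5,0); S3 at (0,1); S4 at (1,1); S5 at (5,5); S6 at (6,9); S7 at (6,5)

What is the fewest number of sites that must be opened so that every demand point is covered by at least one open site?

Coverage sets (demand points within 4 of each site):
  P-α: {S1, S5, S6, S7}
  P-β: {S5, S6, S7}
  P-γ: {S5, S6, S7}
  P-δ: {S5, S6, S7}
  P-ε: {S1, S2, S3, S4, S5, S7}
  P-ζ: {S5, S6, S7}
  P-η: {S5, S6, S7}
No single site covers all 7 demand points.
But {P-α, P-ε} covers everything, so the minimum is 2.

2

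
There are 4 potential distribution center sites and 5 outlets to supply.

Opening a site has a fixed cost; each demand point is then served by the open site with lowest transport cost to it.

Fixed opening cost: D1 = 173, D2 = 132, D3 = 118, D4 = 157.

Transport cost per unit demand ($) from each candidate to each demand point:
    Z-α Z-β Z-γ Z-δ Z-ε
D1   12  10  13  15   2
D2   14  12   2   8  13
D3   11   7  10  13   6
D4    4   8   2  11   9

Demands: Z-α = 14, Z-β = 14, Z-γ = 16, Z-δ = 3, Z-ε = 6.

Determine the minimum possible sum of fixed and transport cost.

444

Open {D4}: assign each demand point to its cheapest open site.
  Z-α→D4 14×4=56, Z-β→D4 14×8=112, Z-γ→D4 16×2=32, Z-δ→D4 3×11=33, Z-ε→D4 6×9=54
  transport cost 287, fixed 157 → total 444.
Compare {D3, D4}: transport cost 255 + fixed 275 = 530.
Compare {D2, D4}: transport cost 278 + fixed 289 = 567.
Compare {D1, D4}: transport cost 245 + fixed 330 = 575.
All other subsets cost ≥ 530. Minimum total cost: 444.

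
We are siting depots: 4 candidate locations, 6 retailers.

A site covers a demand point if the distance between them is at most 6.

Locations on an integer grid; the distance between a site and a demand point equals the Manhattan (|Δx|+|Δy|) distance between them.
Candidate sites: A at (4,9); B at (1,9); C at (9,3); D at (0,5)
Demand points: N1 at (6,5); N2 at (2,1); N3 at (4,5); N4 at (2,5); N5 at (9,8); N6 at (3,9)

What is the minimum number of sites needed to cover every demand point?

2

Coverage sets (demand points within 6 of each site):
  A: {N1, N3, N4, N5, N6}
  B: {N4, N6}
  C: {N1, N5}
  D: {N1, N2, N3, N4}
No single site covers all 6 demand points.
But {A, D} covers everything, so the minimum is 2.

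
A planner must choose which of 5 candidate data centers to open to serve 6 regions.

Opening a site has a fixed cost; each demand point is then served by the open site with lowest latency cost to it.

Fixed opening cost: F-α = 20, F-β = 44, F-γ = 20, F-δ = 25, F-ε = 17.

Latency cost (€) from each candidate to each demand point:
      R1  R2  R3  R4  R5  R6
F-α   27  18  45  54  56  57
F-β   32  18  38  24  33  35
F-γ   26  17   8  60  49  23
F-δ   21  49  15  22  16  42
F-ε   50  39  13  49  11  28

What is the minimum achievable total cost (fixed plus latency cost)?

152

Open {F-γ, F-δ}: assign each demand point to its cheapest open site.
  R1→F-δ 21, R2→F-γ 17, R3→F-γ 8, R4→F-δ 22, R5→F-δ 16, R6→F-γ 23
  latency cost 107, fixed 45 → total 152.
Compare {F-γ, F-δ, F-ε}: latency cost 102 + fixed 62 = 164.
Compare {F-γ, F-ε}: latency cost 134 + fixed 37 = 171.
Compare {F-α, F-γ, F-δ}: latency cost 107 + fixed 65 = 172.
All other subsets cost ≥ 164. Minimum total cost: 152.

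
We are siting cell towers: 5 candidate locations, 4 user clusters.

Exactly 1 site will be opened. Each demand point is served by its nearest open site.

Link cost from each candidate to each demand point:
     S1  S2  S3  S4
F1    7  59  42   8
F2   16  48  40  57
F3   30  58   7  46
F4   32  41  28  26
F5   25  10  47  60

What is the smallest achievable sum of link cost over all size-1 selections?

Open {F1}.
  S1→F1 7, S2→F1 59, S3→F1 42, S4→F1 8  ⇒ total 116.
Compare {F4}: total 127.
Compare {F3}: total 141.
No size-1 selection does better; minimum is 116.

116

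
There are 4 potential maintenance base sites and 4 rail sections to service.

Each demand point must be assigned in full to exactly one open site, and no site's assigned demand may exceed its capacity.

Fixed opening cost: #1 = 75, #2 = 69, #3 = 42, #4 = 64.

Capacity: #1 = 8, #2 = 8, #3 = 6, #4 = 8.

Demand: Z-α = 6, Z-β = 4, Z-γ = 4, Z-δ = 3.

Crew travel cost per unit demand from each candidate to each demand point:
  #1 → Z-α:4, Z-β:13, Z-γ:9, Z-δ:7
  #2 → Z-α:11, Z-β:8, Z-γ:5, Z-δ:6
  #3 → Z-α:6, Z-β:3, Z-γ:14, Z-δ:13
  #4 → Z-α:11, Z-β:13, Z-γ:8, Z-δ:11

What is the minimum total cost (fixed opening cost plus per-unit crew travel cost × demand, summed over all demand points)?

Open {#1, #2, #3}; cheapest assignment that respects the capacities:
  #1 (cap 8, load 6): Z-α — cost 6×4 = 24
  #2 (cap 8, load 7): Z-γ, Z-δ — cost 4×5 + 3×6 = 38
  #3 (cap 6, load 4): Z-β — cost 4×3 = 12
  Shipping 74, fixed 186 → total 260.
  Any other capacity-feasible assignment to {#1, #2, #3} ships for at least 74.
Compare {#1, #3, #4}: its best feasible assignment gives total 282.
Compare {#2, #3, #4}: its best feasible assignment gives total 291.
Every other set of open sites that can feasibly serve all demand totals ≥ 282 even under its best assignment. Minimum: 260.

260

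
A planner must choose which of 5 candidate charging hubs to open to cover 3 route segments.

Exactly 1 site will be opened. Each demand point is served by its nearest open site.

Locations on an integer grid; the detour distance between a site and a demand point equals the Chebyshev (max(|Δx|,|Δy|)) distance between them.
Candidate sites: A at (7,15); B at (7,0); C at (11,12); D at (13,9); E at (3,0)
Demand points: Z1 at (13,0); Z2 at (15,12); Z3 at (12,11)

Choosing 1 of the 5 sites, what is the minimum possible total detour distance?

14

Open {D}.
  Z1→D 9, Z2→D 3, Z3→D 2  ⇒ total 14.
Compare {C}: total 17.
Compare {A}: total 28.
No size-1 selection does better; minimum is 14.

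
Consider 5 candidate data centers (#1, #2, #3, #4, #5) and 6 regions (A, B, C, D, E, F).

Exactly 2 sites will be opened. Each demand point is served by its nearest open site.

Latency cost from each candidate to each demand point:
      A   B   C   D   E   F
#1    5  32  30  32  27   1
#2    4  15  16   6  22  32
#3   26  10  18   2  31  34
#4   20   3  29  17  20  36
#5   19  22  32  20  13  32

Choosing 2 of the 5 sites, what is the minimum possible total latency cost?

63

Open {#1, #3}.
  A→#1 5, B→#3 10, C→#3 18, D→#3 2, E→#1 27, F→#1 1  ⇒ total 63.
Compare {#1, #2}: total 64.
Compare {#1, #4}: total 75.
No size-2 selection does better; minimum is 63.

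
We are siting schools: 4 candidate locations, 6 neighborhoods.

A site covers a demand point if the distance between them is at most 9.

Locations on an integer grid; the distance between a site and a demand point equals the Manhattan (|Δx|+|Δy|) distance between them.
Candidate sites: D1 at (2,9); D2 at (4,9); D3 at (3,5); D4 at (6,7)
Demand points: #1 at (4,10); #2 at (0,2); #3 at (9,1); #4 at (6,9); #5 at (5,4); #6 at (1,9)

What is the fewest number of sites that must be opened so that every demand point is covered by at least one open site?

Coverage sets (demand points within 9 of each site):
  D1: {#1, #2, #4, #5, #6}
  D2: {#1, #4, #5, #6}
  D3: {#1, #2, #4, #5, #6}
  D4: {#1, #3, #4, #5, #6}
No single site covers all 6 demand points.
But {D1, D4} covers everything, so the minimum is 2.

2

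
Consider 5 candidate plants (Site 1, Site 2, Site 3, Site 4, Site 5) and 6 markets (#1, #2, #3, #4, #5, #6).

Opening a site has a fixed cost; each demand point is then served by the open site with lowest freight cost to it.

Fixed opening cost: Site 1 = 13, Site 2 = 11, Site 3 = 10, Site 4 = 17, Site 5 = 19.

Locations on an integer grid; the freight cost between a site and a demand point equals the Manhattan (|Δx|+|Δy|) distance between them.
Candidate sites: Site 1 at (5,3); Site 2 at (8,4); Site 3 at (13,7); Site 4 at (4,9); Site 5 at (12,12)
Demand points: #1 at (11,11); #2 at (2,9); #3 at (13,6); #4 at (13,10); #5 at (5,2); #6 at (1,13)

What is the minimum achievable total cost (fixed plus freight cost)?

54

Open {Site 3, Site 4}: assign each demand point to its cheapest open site.
  #1→Site 3 6, #2→Site 4 2, #3→Site 3 1, #4→Site 3 3, #5→Site 4 8, #6→Site 4 7
  freight cost 27, fixed 27 → total 54.
Compare {Site 1, Site 3}: freight cost 34 + fixed 23 = 57.
Compare {Site 1, Site 3, Site 4}: freight cost 20 + fixed 40 = 60.
Compare {Site 2, Site 3, Site 4}: freight cost 24 + fixed 38 = 62.
All other subsets cost ≥ 57. Minimum total cost: 54.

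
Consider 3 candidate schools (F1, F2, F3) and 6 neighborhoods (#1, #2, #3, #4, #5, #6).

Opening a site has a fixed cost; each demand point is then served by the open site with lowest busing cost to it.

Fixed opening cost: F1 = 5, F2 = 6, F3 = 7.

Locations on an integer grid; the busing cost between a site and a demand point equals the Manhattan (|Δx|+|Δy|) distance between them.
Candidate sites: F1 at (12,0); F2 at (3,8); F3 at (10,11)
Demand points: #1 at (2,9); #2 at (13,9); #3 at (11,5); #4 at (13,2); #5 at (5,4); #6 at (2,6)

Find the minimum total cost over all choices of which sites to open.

41

Open {F1, F2}: assign each demand point to its cheapest open site.
  #1→F2 2, #2→F1 10, #3→F1 6, #4→F1 3, #5→F2 6, #6→F2 3
  busing cost 30, fixed 11 → total 41.
Compare {F1, F2, F3}: busing cost 25 + fixed 18 = 43.
Compare {F2, F3}: busing cost 35 + fixed 13 = 48.
Compare {F2}: busing cost 49 + fixed 6 = 55.
All other subsets cost ≥ 43. Minimum total cost: 41.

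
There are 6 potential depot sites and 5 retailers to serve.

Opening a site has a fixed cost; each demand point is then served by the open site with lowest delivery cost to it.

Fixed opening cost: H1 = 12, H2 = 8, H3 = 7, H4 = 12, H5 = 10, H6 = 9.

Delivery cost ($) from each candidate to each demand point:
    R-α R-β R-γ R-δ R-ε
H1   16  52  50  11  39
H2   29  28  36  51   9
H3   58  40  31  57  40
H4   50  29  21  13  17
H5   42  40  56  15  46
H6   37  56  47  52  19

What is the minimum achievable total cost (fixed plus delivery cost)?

Open {H1, H2, H4}: assign each demand point to its cheapest open site.
  R-α→H1 16, R-β→H2 28, R-γ→H4 21, R-δ→H1 11, R-ε→H2 9
  delivery cost 85, fixed 32 → total 117.
Compare {H1, H4}: delivery cost 94 + fixed 24 = 118.
Compare {H1, H2}: delivery cost 100 + fixed 20 = 120.
Compare {H2, H4}: delivery cost 100 + fixed 20 = 120.
All other subsets cost ≥ 118. Minimum total cost: 117.

117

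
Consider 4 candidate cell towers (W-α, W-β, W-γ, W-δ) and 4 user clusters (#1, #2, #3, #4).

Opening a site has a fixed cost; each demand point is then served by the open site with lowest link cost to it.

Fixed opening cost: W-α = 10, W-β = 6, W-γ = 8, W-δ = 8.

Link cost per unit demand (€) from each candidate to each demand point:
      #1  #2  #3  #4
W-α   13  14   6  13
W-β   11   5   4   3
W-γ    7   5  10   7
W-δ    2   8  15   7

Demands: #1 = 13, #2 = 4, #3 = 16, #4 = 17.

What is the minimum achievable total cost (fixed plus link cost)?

Open {W-β, W-δ}: assign each demand point to its cheapest open site.
  #1→W-δ 13×2=26, #2→W-β 4×5=20, #3→W-β 16×4=64, #4→W-β 17×3=51
  link cost 161, fixed 14 → total 175.
Compare {W-β, W-γ, W-δ}: link cost 161 + fixed 22 = 183.
Compare {W-α, W-β, W-δ}: link cost 161 + fixed 24 = 185.
Compare {W-α, W-β, W-γ, W-δ}: link cost 161 + fixed 32 = 193.
All other subsets cost ≥ 183. Minimum total cost: 175.

175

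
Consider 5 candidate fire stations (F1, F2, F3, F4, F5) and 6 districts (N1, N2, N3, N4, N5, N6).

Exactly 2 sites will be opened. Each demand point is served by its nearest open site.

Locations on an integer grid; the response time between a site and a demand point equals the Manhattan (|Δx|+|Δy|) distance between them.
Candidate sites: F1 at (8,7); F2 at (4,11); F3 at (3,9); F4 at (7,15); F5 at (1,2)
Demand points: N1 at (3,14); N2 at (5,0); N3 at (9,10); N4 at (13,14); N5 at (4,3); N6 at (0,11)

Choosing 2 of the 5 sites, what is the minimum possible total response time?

36

Open {F2, F5}.
  N1→F2 4, N2→F5 6, N3→F2 6, N4→F2 12, N5→F5 4, N6→F2 4  ⇒ total 36.
Compare {F4, F5}: total 39.
Compare {F2, F4}: total 41.
No size-2 selection does better; minimum is 36.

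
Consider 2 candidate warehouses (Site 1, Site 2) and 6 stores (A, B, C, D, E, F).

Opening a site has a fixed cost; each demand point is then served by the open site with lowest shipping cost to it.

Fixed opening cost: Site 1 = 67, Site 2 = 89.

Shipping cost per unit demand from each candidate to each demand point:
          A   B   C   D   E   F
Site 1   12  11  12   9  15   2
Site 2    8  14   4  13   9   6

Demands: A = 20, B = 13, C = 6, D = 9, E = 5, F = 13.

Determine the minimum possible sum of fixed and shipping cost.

Open {Site 1, Site 2}: assign each demand point to its cheapest open site.
  A→Site 2 20×8=160, B→Site 1 13×11=143, C→Site 2 6×4=24, D→Site 1 9×9=81, E→Site 2 5×9=45, F→Site 1 13×2=26
  shipping cost 479, fixed 156 → total 635.
Compare {Site 2}: shipping cost 606 + fixed 89 = 695.
Compare {Site 1}: shipping cost 637 + fixed 67 = 704.

635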